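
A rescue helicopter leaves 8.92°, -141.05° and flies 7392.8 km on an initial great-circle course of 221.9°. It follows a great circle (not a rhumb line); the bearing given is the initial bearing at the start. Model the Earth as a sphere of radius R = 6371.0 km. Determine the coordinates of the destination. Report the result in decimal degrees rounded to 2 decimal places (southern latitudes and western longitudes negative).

The arc subtends δ = 7392.8/6371 = 1.160383 rad at the centre.
With φ₁ = 8.92° = 0.155683 rad and θ = 221.9° = 3.872886 rad:
Destination latitude: φ₂ = arcsin( sin φ₁ cos δ + cos φ₁ sin δ cos θ ) = arcsin(-0.612381) = -37.76°.
Then Δλ = atan2(-0.604967, 0.493941) = -0.886089 rad, from sin θ sin δ cos φ₁ over cos δ − sin φ₁ sin φ₂.
λ₂ = -141.05° + -50.77° = -191.82°, normalized to (−180°, 180°] → 168.18°.

latitude -37.76°, longitude 168.18°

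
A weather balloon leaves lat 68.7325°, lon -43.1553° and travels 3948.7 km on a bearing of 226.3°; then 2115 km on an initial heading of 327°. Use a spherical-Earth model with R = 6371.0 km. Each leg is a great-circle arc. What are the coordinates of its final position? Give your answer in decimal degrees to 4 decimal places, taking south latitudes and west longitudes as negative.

Apply the spherical direct solution leg by leg, carrying full precision between legs.
Leg 1: from (68.7325°, -43.1553°), δ = 3948.7/6371 = 0.619793 rad, θ = 226.3° → φ = 37.8066°, λ = -75.2637°.
Leg 2: from (37.8066°, -75.2637°), δ = 2115/6371 = 0.331973 rad, θ = 327° → φ = 52.7010°, λ = -92.2966°.

latitude 52.7010°, longitude -92.2966°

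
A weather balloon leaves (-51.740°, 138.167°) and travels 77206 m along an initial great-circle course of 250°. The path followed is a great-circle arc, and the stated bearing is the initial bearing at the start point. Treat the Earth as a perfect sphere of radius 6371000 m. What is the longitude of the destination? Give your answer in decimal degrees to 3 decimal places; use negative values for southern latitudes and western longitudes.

longitude 137.108°

δ = 77206/6371000 = 0.012118 rad (0.6943°).
Start latitude φ₁ = -0.903033 rad; initial bearing θ = 4.363323 rad.
Applying the spherical law of cosines for sides, sin φ₂ = sin φ₁ cos δ + cos φ₁ sin δ cos θ = -0.787718, so φ₂ = -51.973°.
Then Δλ = atan2(-0.007051, 0.381404) = -0.018486 rad, from sin θ sin δ cos φ₁ over cos δ − sin φ₁ sin φ₂.
λ₂ = λ₁ + Δλ = 137.108°.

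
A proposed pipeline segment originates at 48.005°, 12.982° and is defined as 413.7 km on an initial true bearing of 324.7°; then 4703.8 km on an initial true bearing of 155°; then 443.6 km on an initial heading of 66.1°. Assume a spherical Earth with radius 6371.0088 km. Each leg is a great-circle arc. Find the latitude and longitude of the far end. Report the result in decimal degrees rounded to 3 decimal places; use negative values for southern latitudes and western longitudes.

Apply the spherical direct solution leg by leg, carrying full precision between legs.
Leg 1: from (48.005°, 12.982°), δ = 413.7/6371.0088 = 0.064935 rad, θ = 324.7° → φ = 50.993°, λ = 9.567°.
Leg 2: from (50.993°, 9.567°), δ = 4703.8/6371.0088 = 0.738313 rad, θ = 155° → φ = 10.999°, λ = 26.410°.
Leg 3: from (10.999°, 26.410°), δ = 443.6/6371.0088 = 0.069628 rad, θ = 66.1° → φ = 12.592°, λ = 30.147°.

latitude 12.592°, longitude 30.147°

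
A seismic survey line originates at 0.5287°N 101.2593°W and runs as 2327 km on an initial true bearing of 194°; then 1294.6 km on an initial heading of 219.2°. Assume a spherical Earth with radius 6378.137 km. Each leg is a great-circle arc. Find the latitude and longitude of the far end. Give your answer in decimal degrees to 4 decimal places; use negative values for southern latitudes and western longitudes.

Apply the spherical direct solution leg by leg, carrying full precision between legs.
Leg 1: from (0.5287°, -101.2593°), δ = 2327/6378.137 = 0.364840 rad, θ = 194° → φ = -19.7287°, λ = -106.5207°.
Leg 2: from (-19.7287°, -106.5207°), δ = 1294.6/6378.137 = 0.202975 rad, θ = 219.2° → φ = -28.5342°, λ = -114.8593°.

latitude -28.5342°, longitude -114.8593°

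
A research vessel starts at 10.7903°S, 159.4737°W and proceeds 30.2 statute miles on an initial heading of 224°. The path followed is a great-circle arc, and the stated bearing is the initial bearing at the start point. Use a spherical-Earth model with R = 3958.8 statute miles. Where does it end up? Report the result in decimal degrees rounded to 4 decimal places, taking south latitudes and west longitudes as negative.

Angular distance δ = d/R = 30.2 / 3958.8 = 0.007629 rad.
Converting: φ₁ = -0.188326 rad, θ = 3.909538 rad.
Applying the spherical law of cosines for sides, sin φ₂ = sin φ₁ cos δ + cos φ₁ sin δ cos θ = -0.192600, so φ₂ = -11.1046°.
For the longitude increment, Δλ = atan2( sin θ sin δ cos φ₁, cos δ − sin φ₁ sin φ₂ ) = atan2(-0.005206, 0.963913) = -0.3094°.
λ₂ = -159.4737° + -0.3094° = -159.7831°.

latitude -11.1046°, longitude -159.7831°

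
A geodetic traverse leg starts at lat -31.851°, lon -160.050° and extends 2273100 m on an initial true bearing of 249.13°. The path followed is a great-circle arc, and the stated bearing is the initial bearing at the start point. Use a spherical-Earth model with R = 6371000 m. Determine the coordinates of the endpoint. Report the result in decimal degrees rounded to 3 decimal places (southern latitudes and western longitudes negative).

The arc subtends δ = 2273100/6371000 = 0.356789 rad at the centre.
With φ₁ = -31.851° = -0.555905 rad and θ = 249.13° = 4.348139 rad:
Destination latitude: φ₂ = arcsin( sin φ₁ cos δ + cos φ₁ sin δ cos θ ) = arcsin(-0.600169) = -36.882°.
Δλ = atan2( sin θ sin δ cos φ₁ , cos δ − sin φ₁ sin φ₂ ) = atan2(-0.277211, 0.620307) = -0.420267 rad = -24.080°.
λ₂ = -160.050° + -24.080° = -184.130°, normalized to (−180°, 180°] → 175.870°.

latitude -36.882°, longitude 175.870°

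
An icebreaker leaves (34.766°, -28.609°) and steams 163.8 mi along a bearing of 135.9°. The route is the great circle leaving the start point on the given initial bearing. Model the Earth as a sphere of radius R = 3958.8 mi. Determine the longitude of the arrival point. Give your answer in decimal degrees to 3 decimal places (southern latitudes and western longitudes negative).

longitude -26.641°

δ = 163.8/3958.8 = 0.041376 rad (2.3707°).
Start latitude φ₁ = 0.606781 rad; initial bearing θ = 2.371902 rad.
sin φ₂ = sin φ₁ cos δ + cos φ₁ sin δ cos θ = (0.570226)(0.999144) + (0.821488)(0.041364)(-0.718126) = 0.545336
φ₂ = asin(0.545336) = 0.576790 rad = 33.048°.
For the longitude increment, Δλ = atan2( sin θ sin δ cos φ₁, cos δ − sin φ₁ sin φ₂ ) = atan2(0.023647, 0.688179) = 1.968°.
λ₂ = -28.609° + 1.968° = -26.641°.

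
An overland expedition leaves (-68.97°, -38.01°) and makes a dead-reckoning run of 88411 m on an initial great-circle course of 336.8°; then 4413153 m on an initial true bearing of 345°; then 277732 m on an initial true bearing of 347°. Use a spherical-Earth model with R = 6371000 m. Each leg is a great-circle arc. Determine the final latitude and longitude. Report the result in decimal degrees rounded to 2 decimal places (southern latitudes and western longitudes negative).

Apply the spherical direct solution leg by leg, carrying full precision between legs.
Leg 1: from (-68.97°, -38.01°), δ = 88411/6371000 = 0.013877 rad, θ = 336.8° → φ = -68.24°, λ = -38.85°.
Leg 2: from (-68.24°, -38.85°), δ = 4413153/6371000 = 0.692694 rad, θ = 345° → φ = -29.08°, λ = -49.76°.
Leg 3: from (-29.08°, -49.76°), δ = 277732/6371000 = 0.043593 rad, θ = 347° → φ = -26.64°, λ = -50.38°.

latitude -26.64°, longitude -50.38°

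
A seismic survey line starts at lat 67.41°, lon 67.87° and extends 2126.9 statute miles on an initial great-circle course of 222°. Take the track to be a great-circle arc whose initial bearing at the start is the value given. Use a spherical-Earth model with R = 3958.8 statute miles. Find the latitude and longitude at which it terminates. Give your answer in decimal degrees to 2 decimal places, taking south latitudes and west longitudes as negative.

The arc subtends δ = 2126.9/3958.8 = 0.537259 rad at the centre.
With φ₁ = 67.41° = 1.176526 rad and θ = 222° = 3.874631 rad:
Applying the spherical law of cosines for sides, sin φ₂ = sin φ₁ cos δ + cos φ₁ sin δ cos θ = 0.647104, so φ₂ = 40.32°.
For the longitude increment, Δλ = atan2( sin θ sin δ cos φ₁, cos δ − sin φ₁ sin φ₂ ) = atan2(-0.131547, 0.261658) = -26.69°.
λ₂ = 67.87° + -26.69° = 41.18°.

latitude 40.32°, longitude 41.18°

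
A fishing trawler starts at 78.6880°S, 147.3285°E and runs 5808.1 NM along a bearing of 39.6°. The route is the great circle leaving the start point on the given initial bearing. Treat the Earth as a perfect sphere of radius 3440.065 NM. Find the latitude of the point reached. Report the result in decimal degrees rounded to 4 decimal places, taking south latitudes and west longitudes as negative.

latitude 15.3739°

The arc subtends δ = 5808.1/3440.065 = 1.688369 rad at the centre.
With φ₁ = -78.6880° = -1.373365 rad and θ = 39.6° = 0.691150 rad:
Applying the spherical law of cosines for sides, sin φ₂ = sin φ₁ cos δ + cos φ₁ sin δ cos θ = 0.265117, so φ₂ = 15.3739°.
For the longitude increment, Δλ = atan2( sin θ sin δ cos φ₁, cos δ − sin φ₁ sin φ₂ ) = atan2(0.124168, 0.142665) = 41.0347°.
λ₂ = 147.3285° + 41.0347° = 188.3632°, normalized to (−180°, 180°] → -171.6368°.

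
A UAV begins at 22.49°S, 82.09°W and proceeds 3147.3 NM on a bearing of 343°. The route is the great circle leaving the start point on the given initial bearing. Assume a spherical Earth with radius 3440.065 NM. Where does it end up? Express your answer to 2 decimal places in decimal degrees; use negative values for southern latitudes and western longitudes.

latitude 27.84°, longitude -97.28°

The arc subtends δ = 3147.3/3440.065 = 0.914896 rad at the centre.
Start latitude φ₁ = -0.392525 rad; initial bearing θ = 5.986479 rad.
Applying the spherical law of cosines for sides, sin φ₂ = sin φ₁ cos δ + cos φ₁ sin δ cos θ = 0.466941, so φ₂ = 27.84°.
For the longitude increment, Δλ = atan2( sin θ sin δ cos φ₁, cos δ − sin φ₁ sin φ₂ ) = atan2(-0.214082, 0.788489) = -15.19°.
λ₂ = λ₁ + Δλ = -97.28°.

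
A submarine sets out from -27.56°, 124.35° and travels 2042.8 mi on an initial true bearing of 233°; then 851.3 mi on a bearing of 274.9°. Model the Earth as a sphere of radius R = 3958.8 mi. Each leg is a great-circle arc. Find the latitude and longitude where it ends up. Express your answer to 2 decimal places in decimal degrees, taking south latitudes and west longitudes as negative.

latitude -39.55°, longitude 76.47°

Apply the spherical direct solution leg by leg, carrying full precision between legs.
Leg 1: from (-27.56°, 124.35°), δ = 2042.8/3958.8 = 0.516015 rad, θ = 233° → φ = -41.73°, λ = 92.48°.
Leg 2: from (-41.73°, 92.48°), δ = 851.3/3958.8 = 0.215040 rad, θ = 274.9° → φ = -39.55°, λ = 76.47°.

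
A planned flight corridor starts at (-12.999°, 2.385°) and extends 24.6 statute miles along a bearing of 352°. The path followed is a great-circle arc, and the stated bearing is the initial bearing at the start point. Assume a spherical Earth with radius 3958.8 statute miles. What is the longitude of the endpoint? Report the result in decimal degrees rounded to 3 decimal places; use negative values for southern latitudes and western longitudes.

δ = 24.6/3958.8 = 0.006214 rad (0.3560°).
Converting: φ₁ = -0.226875 rad, θ = 6.143559 rad.
sin φ₂ = sin φ₁ cos δ + cos φ₁ sin δ cos θ = (-0.224934)(0.999981) + (0.974374)(0.006214)(0.990268) = -0.218934
φ₂ = asin(-0.218934) = -0.220722 rad = -12.646°.
For the longitude increment, Δλ = atan2( sin θ sin δ cos φ₁, cos δ − sin φ₁ sin φ₂ ) = atan2(-0.000843, 0.950735) = -0.051°.
Hence λ₂ = 2.385° + -0.051° = 2.334°.

longitude 2.334°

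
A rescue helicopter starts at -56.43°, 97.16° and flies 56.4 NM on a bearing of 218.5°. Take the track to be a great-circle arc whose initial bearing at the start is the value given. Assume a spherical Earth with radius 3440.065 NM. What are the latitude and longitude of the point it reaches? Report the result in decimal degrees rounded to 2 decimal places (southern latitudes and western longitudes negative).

The arc subtends δ = 56.4/3440.065 = 0.016395 rad at the centre.
Start latitude φ₁ = -0.984889 rad; initial bearing θ = 3.813544 rad.
sin φ₂ = sin φ₁ cos δ + cos φ₁ sin δ cos θ = (-0.833211)(0.999866) + (0.552955)(0.016394)(-0.782608) = -0.840193
φ₂ = asin(-0.840193) = -0.997640 rad = -57.16°.
For the longitude increment, Δλ = atan2( sin θ sin δ cos φ₁, cos δ − sin φ₁ sin φ₂ ) = atan2(-0.005643, 0.299807) = -1.08°.
λ₂ = λ₁ + Δλ = 96.08°.

latitude -57.16°, longitude 96.08°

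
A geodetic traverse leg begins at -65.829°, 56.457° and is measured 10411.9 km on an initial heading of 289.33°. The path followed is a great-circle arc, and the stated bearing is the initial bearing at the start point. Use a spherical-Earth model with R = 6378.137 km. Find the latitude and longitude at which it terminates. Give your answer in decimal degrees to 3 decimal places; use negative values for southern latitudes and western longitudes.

latitude 11.039°, longitude -17.199°

Central angle δ = d/R = 1.632436 rad.
Start latitude φ₁ = -1.148933 rad; initial bearing θ = 5.049761 rad.
Destination latitude: φ₂ = arcsin( sin φ₁ cos δ + cos φ₁ sin δ cos θ ) = arcsin(0.191478) = 11.039°.
Δλ = atan2( sin θ sin δ cos φ₁ , cos δ − sin φ₁ sin φ₂ ) = atan2(-0.385645, 0.113090) = -1.285545 rad = -73.656°.
λ₂ = λ₁ + Δλ = -17.199°.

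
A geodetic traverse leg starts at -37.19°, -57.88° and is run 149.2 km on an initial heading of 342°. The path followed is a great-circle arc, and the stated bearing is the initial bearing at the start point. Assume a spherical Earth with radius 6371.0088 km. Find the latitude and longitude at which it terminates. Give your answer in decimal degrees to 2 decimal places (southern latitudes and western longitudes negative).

The arc subtends δ = 149.2/6371.0088 = 0.023419 rad at the centre.
Start latitude φ₁ = -0.649088 rad; initial bearing θ = 5.969026 rad.
sin φ₂ = sin φ₁ cos δ + cos φ₁ sin δ cos θ = (-0.604460)(0.999726) + (0.796635)(0.023416)(0.951057) = -0.586553
φ₂ = asin(-0.586553) = -0.626796 rad = -35.91°.
Then Δλ = atan2(-0.005765, 0.645178) = -0.008935 rad, from sin θ sin δ cos φ₁ over cos δ − sin φ₁ sin φ₂.
Hence λ₂ = -57.88° + -0.51° = -58.39°.

latitude -35.91°, longitude -58.39°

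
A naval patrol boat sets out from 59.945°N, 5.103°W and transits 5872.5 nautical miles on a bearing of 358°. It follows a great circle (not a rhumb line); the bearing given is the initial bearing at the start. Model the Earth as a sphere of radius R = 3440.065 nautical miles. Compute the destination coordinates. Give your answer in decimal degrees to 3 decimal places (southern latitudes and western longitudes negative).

δ = 5872.5/3440.065 = 1.707090 rad (97.8090°).
With φ₁ = 59.945° = 1.046238 rad and θ = 358° = 6.248279 rad:
sin φ₂ = sin φ₁ cos δ + cos φ₁ sin δ cos θ = (0.865545)(-0.135872) + (0.500831)(0.990726)(0.999391) = 0.378281
φ₂ = asin(0.378281) = 0.387939 rad = 22.227°.
For the longitude increment, Δλ = atan2( sin θ sin δ cos φ₁, cos δ − sin φ₁ sin φ₂ ) = atan2(-0.017317, -0.463291) = -177.859°.
λ₂ = -5.103° + -177.859° = -182.962°, normalized to (−180°, 180°] → 177.038°.

latitude 22.227°, longitude 177.038°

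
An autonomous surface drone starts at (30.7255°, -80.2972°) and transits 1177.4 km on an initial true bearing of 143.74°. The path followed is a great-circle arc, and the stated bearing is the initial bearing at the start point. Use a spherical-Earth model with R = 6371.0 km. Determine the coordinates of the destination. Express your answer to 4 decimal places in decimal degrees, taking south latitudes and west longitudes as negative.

Central angle δ = d/R = 0.184806 rad.
Converting: φ₁ = 0.536261 rad, θ = 2.508736 rad.
Applying the spherical law of cosines for sides, sin φ₂ = sin φ₁ cos δ + cos φ₁ sin δ cos θ = 0.374855, so φ₂ = 22.0153°.
Then Δλ = atan2(0.093426, 0.791449) = 0.117501 rad, from sin θ sin δ cos φ₁ over cos δ − sin φ₁ sin φ₂.
Hence λ₂ = -80.2972° + 6.7323° = -73.5649°.

latitude 22.0153°, longitude -73.5649°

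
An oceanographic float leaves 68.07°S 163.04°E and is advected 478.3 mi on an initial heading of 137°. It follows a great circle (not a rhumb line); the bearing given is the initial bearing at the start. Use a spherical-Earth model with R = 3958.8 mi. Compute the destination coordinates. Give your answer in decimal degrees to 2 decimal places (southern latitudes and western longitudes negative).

latitude -72.52°, longitude 178.92°

Central angle δ = d/R = 0.120819 rad.
Start latitude φ₁ = -1.188046 rad; initial bearing θ = 2.391101 rad.
Applying the spherical law of cosines for sides, sin φ₂ = sin φ₁ cos δ + cos φ₁ sin δ cos θ = -0.953799, so φ₂ = -72.52°.
Δλ = atan2( sin θ sin δ cos φ₁ , cos δ − sin φ₁ sin φ₂ ) = atan2(0.030699, 0.107927) = 0.277122 rad = 15.88°.
Hence λ₂ = 163.04° + 15.88° = 178.92°.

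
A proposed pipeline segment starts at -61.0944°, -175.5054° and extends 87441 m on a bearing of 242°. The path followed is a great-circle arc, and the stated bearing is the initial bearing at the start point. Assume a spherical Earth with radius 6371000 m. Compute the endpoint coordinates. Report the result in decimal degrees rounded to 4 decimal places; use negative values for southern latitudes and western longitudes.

latitude -61.4559°, longitude -176.9586°

Angular distance δ = d/R = 87441 / 6371000 = 0.013725 rad.
Converting: φ₁ = -1.066298 rad, θ = 4.223697 rad.
Destination latitude: φ₂ = arcsin( sin φ₁ cos δ + cos φ₁ sin δ cos θ ) = arcsin(-0.878449) = -61.4559°.
Then Δλ = atan2(-0.005857, 0.230896) = -0.025363 rad, from sin θ sin δ cos φ₁ over cos δ − sin φ₁ sin φ₂.
Hence λ₂ = -175.5054° + -1.4532° = -176.9586°.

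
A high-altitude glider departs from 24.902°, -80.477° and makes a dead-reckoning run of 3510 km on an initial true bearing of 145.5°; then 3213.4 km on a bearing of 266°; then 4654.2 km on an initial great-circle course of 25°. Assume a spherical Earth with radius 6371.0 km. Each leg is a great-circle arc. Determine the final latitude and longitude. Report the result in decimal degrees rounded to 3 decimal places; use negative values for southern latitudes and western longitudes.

latitude 33.867°, longitude -72.249°

Apply the spherical direct solution leg by leg, carrying full precision between legs.
Leg 1: from (24.902°, -80.477°), δ = 3510/6371 = 0.550934 rad, θ = 145.5° → φ = -1.865°, λ = -63.220°.
Leg 2: from (-1.865°, -63.220°), δ = 3213.4/6371 = 0.504379 rad, θ = 266° → φ = -3.565°, λ = -92.103°.
Leg 3: from (-3.565°, -92.103°), δ = 4654.2/6371 = 0.730529 rad, θ = 25° → φ = 33.867°, λ = -72.249°.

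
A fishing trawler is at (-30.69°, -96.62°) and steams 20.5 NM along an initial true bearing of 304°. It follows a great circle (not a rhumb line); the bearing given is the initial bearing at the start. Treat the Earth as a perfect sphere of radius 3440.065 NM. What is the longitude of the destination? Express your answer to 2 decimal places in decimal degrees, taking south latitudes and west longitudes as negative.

The arc subtends δ = 20.5/3440.065 = 0.005959 rad at the centre.
With φ₁ = -30.69° = -0.535642 rad and θ = 304° = 5.305801 rad:
Applying the spherical law of cosines for sides, sin φ₂ = sin φ₁ cos δ + cos φ₁ sin δ cos θ = -0.507518, so φ₂ = -30.50°.
Δλ = atan2( sin θ sin δ cos φ₁ , cos δ − sin φ₁ sin φ₂ ) = atan2(-0.004248, 0.740949) = -0.005734 rad = -0.33°.
λ₂ = λ₁ + Δλ = -96.95°.

longitude -96.95°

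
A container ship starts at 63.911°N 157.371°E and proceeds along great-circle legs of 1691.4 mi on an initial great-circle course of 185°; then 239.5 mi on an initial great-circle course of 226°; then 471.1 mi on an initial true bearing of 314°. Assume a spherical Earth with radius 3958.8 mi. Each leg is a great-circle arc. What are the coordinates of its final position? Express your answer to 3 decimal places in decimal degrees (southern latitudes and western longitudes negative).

Apply the spherical direct solution leg by leg, carrying full precision between legs.
Leg 1: from (63.911°, 157.371°), δ = 1691.4/3958.8 = 0.427251 rad, θ = 185° → φ = 39.483°, λ = 154.689°.
Leg 2: from (39.483°, 154.689°), δ = 239.5/3958.8 = 0.060498 rad, θ = 226° → φ = 37.032°, λ = 151.566°.
Leg 3: from (37.032°, 151.566°), δ = 471.1/3958.8 = 0.119001 rad, θ = 314° → φ = 41.594°, λ = 145.009°.

latitude 41.594°, longitude 145.009°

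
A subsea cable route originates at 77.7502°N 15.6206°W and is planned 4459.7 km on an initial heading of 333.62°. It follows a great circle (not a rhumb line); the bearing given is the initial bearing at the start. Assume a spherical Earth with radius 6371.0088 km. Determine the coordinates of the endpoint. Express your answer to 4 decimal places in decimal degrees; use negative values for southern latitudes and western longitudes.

latitude 60.4449°, longitude -160.1488°

δ = 4459.7/6371.0088 = 0.699999 rad (40.1070°).
With φ₁ = 77.7502° = 1.356997 rad and θ = 333.62° = 5.822767 rad:
Destination latitude: φ₂ = arcsin( sin φ₁ cos δ + cos φ₁ sin δ cos θ ) = arcsin(0.869881) = 60.4449°.
For the longitude increment, Δλ = atan2( sin θ sin δ cos φ₁, cos δ − sin φ₁ sin φ₂ ) = atan2(-0.060733, -0.085233) = -144.5282°.
λ₂ = λ₁ + Δλ = -160.1488°.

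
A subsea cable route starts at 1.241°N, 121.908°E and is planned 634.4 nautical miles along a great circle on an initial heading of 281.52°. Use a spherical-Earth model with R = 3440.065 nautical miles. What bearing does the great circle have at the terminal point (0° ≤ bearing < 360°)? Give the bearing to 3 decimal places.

final bearing 281.106°

Central angle δ = d/R = 0.184415 rad.
With φ₁ = 1.241° = 0.021660 rad and θ = 281.52° = 4.913451 rad:
Applying the spherical law of cosines for sides, sin φ₂ = sin φ₁ cos δ + cos φ₁ sin δ cos θ = 0.057903, so φ₂ = 3.319°.
For the longitude increment, Δλ = atan2( sin θ sin δ cos φ₁, cos δ − sin φ₁ sin φ₂ ) = atan2(-0.179635, 0.981790) = -10.369°.
λ₂ = 121.908° + -10.369° = 111.539°.
The forward bearing on arrival equals the back-azimuth from the destination plus 180°.
Back-azimuth from P₂ (3.319°, 111.539°) to P₁ (1.241°, 121.908°), with Δλ' = λ₁ − λ₂ = 10.369°: atan2( sin Δλ' cos φ₁ , cos φ₂ sin φ₁ − sin φ₂ cos φ₁ cos Δλ' ) = 101.106°.
Final bearing = (101.106° + 180°) mod 360° = 281.106°.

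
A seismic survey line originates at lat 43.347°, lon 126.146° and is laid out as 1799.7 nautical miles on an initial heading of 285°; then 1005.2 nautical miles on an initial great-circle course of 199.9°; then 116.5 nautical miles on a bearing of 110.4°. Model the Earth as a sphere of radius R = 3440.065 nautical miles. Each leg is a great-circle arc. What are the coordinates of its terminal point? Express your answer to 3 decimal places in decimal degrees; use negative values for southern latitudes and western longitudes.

latitude 26.893°, longitude 80.109°

Apply the spherical direct solution leg by leg, carrying full precision between legs.
Leg 1: from (43.347°, 126.146°), δ = 1799.7/3440.065 = 0.523159 rad, θ = 285° → φ = 43.523°, λ = 84.421°.
Leg 2: from (43.523°, 84.421°), δ = 1005.2/3440.065 = 0.292204 rad, θ = 199.9° → φ = 27.584°, λ = 78.070°.
Leg 3: from (27.584°, 78.070°), δ = 116.5/3440.065 = 0.033866 rad, θ = 110.4° → φ = 26.893°, λ = 80.109°.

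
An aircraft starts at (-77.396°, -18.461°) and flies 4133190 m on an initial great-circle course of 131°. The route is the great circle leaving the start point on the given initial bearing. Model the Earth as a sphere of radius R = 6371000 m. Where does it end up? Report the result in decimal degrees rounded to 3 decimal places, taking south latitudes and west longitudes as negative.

latitude -59.784°, longitude 96.572°

Angular distance δ = d/R = 4133190 / 6371000 = 0.648751 rad.
Converting: φ₁ = -1.350815 rad, θ = 2.286381 rad.
Destination latitude: φ₂ = arcsin( sin φ₁ cos δ + cos φ₁ sin δ cos θ ) = arcsin(-0.864132) = -59.784°.
Then Δλ = atan2(0.099502, -0.046469) = 2.007709 rad, from sin θ sin δ cos φ₁ over cos δ − sin φ₁ sin φ₂.
λ₂ = λ₁ + Δλ = 96.572°.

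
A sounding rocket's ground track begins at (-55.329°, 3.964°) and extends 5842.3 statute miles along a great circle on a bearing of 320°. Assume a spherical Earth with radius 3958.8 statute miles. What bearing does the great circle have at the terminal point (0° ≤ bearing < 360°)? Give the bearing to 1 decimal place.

Angular distance δ = d/R = 5842.3 / 3958.8 = 1.475775 rad.
Converting: φ₁ = -0.965673 rad, θ = 5.585054 rad.
Destination latitude: φ₂ = arcsin( sin φ₁ cos δ + cos φ₁ sin δ cos θ ) = arcsin(0.355778) = 20.841°.
Δλ = atan2( sin θ sin δ cos φ₁ , cos δ − sin φ₁ sin φ₂ ) = atan2(-0.364009, 0.387481) = -0.754174 rad = -43.211°.
λ₂ = λ₁ + Δλ = -39.247°.
The forward bearing on arrival equals the back-azimuth from the destination plus 180°.
Back-azimuth from P₂ (20.8°, -39.2°) to P₁ (-55.3°, 4.0°), with Δλ' = λ₁ − λ₂ = 43.2°: atan2( sin Δλ' cos φ₁ , cos φ₂ sin φ₁ − sin φ₂ cos φ₁ cos Δλ' ) = 157.0°.
Final bearing = (157.0° + 180°) mod 360° = 337.0°.

final bearing 337.0°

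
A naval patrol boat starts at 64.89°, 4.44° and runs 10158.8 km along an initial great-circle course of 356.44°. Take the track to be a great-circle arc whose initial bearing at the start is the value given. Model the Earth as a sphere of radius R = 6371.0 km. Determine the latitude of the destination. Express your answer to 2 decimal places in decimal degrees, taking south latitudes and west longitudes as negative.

latitude 23.70°

Angular distance δ = d/R = 10158.8 / 6371 = 1.594538 rad.
Start latitude φ₁ = 1.132544 rad; initial bearing θ = 6.221052 rad.
sin φ₂ = sin φ₁ cos δ + cos φ₁ sin δ cos θ = (0.905495)(-0.023739) + (0.424357)(0.999718)(0.998070) = 0.401924
φ₂ = asin(0.401924) = 0.413617 rad = 23.70°.
Δλ = atan2( sin θ sin δ cos φ₁ , cos δ − sin φ₁ sin φ₂ ) = atan2(-0.026343, -0.387679) = -3.073748 rad = -176.11°.
Hence λ₂ = 4.44° + -176.11° = -171.67°.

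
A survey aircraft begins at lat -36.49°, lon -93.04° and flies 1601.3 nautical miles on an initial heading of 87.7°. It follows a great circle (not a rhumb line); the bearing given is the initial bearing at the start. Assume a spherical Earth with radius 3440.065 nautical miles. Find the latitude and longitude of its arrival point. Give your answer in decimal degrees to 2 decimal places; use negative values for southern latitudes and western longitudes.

The arc subtends δ = 1601.3/3440.065 = 0.465485 rad at the centre.
With φ₁ = -36.49° = -0.636871 rad and θ = 87.7° = 1.530654 rad:
sin φ₂ = sin φ₁ cos δ + cos φ₁ sin δ cos θ = (-0.594682)(0.893604) + (0.803961)(0.448857)(0.040132) = -0.516928
φ₂ = asin(-0.516928) = -0.543259 rad = -31.13°.
For the longitude increment, Δλ = atan2( sin θ sin δ cos φ₁, cos δ − sin φ₁ sin φ₂ ) = atan2(0.360572, 0.586196) = 31.60°.
λ₂ = -93.04° + 31.60° = -61.44°.

latitude -31.13°, longitude -61.44°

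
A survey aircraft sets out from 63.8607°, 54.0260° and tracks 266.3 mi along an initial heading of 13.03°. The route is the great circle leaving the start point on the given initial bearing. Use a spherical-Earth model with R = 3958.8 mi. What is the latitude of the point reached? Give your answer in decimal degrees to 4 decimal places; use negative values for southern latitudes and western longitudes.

latitude 67.5999°

δ = 266.3/3958.8 = 0.067268 rad (3.8542°).
With φ₁ = 63.8607° = 1.114579 rad and θ = 13.03° = 0.227416 rad:
Applying the spherical law of cosines for sides, sin φ₂ = sin φ₁ cos δ + cos φ₁ sin δ cos θ = 0.924546, so φ₂ = 67.5999°.
Δλ = atan2( sin θ sin δ cos φ₁ , cos δ − sin φ₁ sin φ₂ ) = atan2(0.006677, 0.167750) = 0.039780 rad = 2.2792°.
λ₂ = λ₁ + Δλ = 56.3052°.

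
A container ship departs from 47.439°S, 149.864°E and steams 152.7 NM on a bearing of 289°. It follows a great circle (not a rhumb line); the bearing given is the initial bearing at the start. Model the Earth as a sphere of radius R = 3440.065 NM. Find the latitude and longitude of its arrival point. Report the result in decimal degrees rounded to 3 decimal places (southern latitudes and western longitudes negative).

latitude -46.557°, longitude 146.366°

The arc subtends δ = 152.7/3440.065 = 0.044389 rad at the centre.
Start latitude φ₁ = -0.827967 rad; initial bearing θ = 5.044002 rad.
sin φ₂ = sin φ₁ cos δ + cos φ₁ sin δ cos θ = (-0.736558)(0.999015) + (0.676375)(0.044374)(0.325568) = -0.726061
φ₂ = asin(-0.726061) = -0.812576 rad = -46.557°.
Then Δλ = atan2(-0.028378, 0.464229) = -0.061054 rad, from sin θ sin δ cos φ₁ over cos δ − sin φ₁ sin φ₂.
λ₂ = 149.864° + -3.498° = 146.366°.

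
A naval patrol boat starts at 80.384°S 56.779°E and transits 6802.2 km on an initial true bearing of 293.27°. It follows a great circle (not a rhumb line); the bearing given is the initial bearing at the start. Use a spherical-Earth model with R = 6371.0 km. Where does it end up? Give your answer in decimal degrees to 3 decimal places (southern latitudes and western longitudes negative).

Angular distance δ = d/R = 6802.2 / 6371 = 1.067682 rad.
Converting: φ₁ = -1.402965 rad, θ = 5.118527 rad.
sin φ₂ = sin φ₁ cos δ + cos φ₁ sin δ cos θ = (-0.985949)(0.482157) + (0.167044)(0.876085)(0.395065) = -0.417566
φ₂ = asin(-0.417566) = -0.430765 rad = -24.681°.
Then Δλ = atan2(-0.134440, 0.070457) = -1.088072 rad, from sin θ sin δ cos φ₁ over cos δ − sin φ₁ sin φ₂.
λ₂ = 56.779° + -62.342° = -5.563°.

latitude -24.681°, longitude -5.563°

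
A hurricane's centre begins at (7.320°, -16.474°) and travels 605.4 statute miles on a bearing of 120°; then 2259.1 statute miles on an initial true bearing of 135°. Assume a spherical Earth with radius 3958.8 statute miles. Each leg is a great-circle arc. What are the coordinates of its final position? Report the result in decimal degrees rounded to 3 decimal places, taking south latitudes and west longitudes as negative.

latitude -19.821°, longitude 15.071°

Apply the spherical direct solution leg by leg, carrying full precision between legs.
Leg 1: from (7.320°, -16.474°), δ = 605.4/3958.8 = 0.152925 rad, θ = 120° → φ = 2.888°, λ = -8.884°.
Leg 2: from (2.888°, -8.884°), δ = 2259.1/3958.8 = 0.570653 rad, θ = 135° → φ = -19.821°, λ = 15.071°.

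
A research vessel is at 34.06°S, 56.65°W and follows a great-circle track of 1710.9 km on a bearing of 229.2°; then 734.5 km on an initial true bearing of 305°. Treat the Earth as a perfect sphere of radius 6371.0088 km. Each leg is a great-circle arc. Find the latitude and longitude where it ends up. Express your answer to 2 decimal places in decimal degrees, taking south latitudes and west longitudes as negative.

latitude -39.12°, longitude -79.60°

Apply the spherical direct solution leg by leg, carrying full precision between legs.
Leg 1: from (-34.06°, -56.65°), δ = 1710.9/6371.0088 = 0.268545 rad, θ = 229.2° → φ = -43.13°, λ = -72.62°.
Leg 2: from (-43.13°, -72.62°), δ = 734.5/6371.0088 = 0.115288 rad, θ = 305° → φ = -39.12°, λ = -79.60°.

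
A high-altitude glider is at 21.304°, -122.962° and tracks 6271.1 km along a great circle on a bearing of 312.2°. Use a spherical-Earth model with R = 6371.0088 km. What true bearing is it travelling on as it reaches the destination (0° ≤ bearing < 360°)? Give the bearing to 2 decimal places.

final bearing 273.63°

Central angle δ = d/R = 0.984318 rad.
With φ₁ = 21.304° = 0.371825 rad and θ = 312.2° = 5.448918 rad:
Applying the spherical law of cosines for sides, sin φ₂ = sin φ₁ cos δ + cos φ₁ sin δ cos θ = 0.722312, so φ₂ = 46.246°.
Δλ = atan2( sin θ sin δ cos φ₁ , cos δ − sin φ₁ sin φ₂ ) = atan2(-0.574849, 0.291003) = -1.102181 rad = -63.150°.
λ₂ = -122.962° + -63.150° = -186.112°, normalized to (−180°, 180°] → 173.888°.
The forward bearing on arrival equals the back-azimuth from the destination plus 180°.
Back-azimuth from P₂ (46.25°, 173.89°) to P₁ (21.30°, -122.96°), with Δλ' = λ₁ − λ₂ = -296.85°: atan2( sin Δλ' cos φ₁ , cos φ₂ sin φ₁ − sin φ₂ cos φ₁ cos Δλ' ) = 93.63°.
Final bearing = (93.63° + 180°) mod 360° = 273.63°.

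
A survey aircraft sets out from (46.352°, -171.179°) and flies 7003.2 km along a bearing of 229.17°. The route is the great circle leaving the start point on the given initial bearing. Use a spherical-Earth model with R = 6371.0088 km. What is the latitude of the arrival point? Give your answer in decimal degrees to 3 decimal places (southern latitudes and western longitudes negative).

The arc subtends δ = 7003.2/6371.0088 = 1.099229 rad at the centre.
Converting: φ₁ = 0.808995 rad, θ = 3.999771 rad.
Destination latitude: φ₂ = arcsin( sin φ₁ cos δ + cos φ₁ sin δ cos θ ) = arcsin(-0.073311) = -4.204°.
Then Δλ = atan2(-0.465261, 0.507330) = -0.742170 rad, from sin θ sin δ cos φ₁ over cos δ − sin φ₁ sin φ₂.
λ₂ = -171.179° + -42.523° = -213.702°, normalized to (−180°, 180°] → 146.298°.

latitude -4.204°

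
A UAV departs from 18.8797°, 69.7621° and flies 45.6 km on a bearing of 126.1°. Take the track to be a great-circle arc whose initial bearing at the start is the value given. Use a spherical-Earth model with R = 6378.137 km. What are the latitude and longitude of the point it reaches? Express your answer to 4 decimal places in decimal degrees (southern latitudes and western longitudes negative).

Central angle δ = d/R = 0.007149 rad.
Start latitude φ₁ = 0.329513 rad; initial bearing θ = 2.200860 rad.
Destination latitude: φ₂ = arcsin( sin φ₁ cos δ + cos φ₁ sin δ cos θ ) = arcsin(0.319588) = 18.6380°.
Then Δλ = atan2(0.005466, 0.896561) = 0.006096 rad, from sin θ sin δ cos φ₁ over cos δ − sin φ₁ sin φ₂.
λ₂ = 69.7621° + 0.3493° = 70.1114°.

latitude 18.6380°, longitude 70.1114°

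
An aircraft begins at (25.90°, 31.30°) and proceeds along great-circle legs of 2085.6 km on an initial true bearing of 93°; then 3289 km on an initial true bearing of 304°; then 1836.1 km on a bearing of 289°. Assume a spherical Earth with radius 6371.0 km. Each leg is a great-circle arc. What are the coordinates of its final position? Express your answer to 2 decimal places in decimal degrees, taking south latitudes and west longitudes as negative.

Apply the spherical direct solution leg by leg, carrying full precision between legs.
Leg 1: from (25.90°, 31.30°), δ = 2085.6/6371 = 0.327358 rad, θ = 93° → φ = 23.48°, λ = 51.79°.
Leg 2: from (23.48°, 51.79°), δ = 3289/6371 = 0.516245 rad, θ = 304° → φ = 36.85°, λ = 21.04°.
Leg 3: from (36.85°, 21.04°), δ = 1836.1/6371 = 0.288197 rad, θ = 289° → φ = 40.47°, λ = 0.35°.

latitude 40.47°, longitude 0.35°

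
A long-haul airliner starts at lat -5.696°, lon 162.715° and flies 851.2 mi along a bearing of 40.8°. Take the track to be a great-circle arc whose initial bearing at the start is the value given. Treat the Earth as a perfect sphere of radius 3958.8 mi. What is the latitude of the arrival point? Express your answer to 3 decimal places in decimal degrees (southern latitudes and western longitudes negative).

latitude 3.655°

The arc subtends δ = 851.2/3958.8 = 0.215015 rad at the centre.
Converting: φ₁ = -0.099414 rad, θ = 0.712094 rad.
Applying the spherical law of cosines for sides, sin φ₂ = sin φ₁ cos δ + cos φ₁ sin δ cos θ = 0.063751, so φ₂ = 3.655°.
For the longitude increment, Δλ = atan2( sin θ sin δ cos φ₁, cos δ − sin φ₁ sin φ₂ ) = atan2(0.138727, 0.983301) = 8.030°.
λ₂ = 162.715° + 8.030° = 170.745°.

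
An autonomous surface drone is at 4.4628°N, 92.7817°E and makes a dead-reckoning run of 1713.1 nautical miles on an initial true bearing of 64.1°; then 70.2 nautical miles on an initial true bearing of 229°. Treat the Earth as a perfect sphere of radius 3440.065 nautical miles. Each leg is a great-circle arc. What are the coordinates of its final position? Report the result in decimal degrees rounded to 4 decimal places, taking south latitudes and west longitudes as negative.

Apply the spherical direct solution leg by leg, carrying full precision between legs.
Leg 1: from (4.4628°, 92.7817°), δ = 1713.1/3440.065 = 0.497985 rad, θ = 64.1° → φ = 16.0437°, λ = 119.3390°.
Leg 2: from (16.0437°, 119.3390°), δ = 70.2/3440.065 = 0.020407 rad, θ = 229° → φ = 15.2747°, λ = 118.4243°.

latitude 15.2747°, longitude 118.4243°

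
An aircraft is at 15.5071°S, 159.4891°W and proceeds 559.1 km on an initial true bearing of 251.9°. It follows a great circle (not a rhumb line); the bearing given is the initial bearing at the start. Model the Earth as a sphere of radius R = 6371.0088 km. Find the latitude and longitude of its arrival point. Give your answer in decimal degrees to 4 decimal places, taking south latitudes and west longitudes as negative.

The arc subtends δ = 559.1/6371.0088 = 0.087757 rad at the centre.
Converting: φ₁ = -0.270650 rad, θ = 4.396484 rad.
sin φ₂ = sin φ₁ cos δ + cos φ₁ sin δ cos θ = (-0.267358)(0.996152) + (0.963597)(0.087644)(-0.310676) = -0.292567
φ₂ = asin(-0.292567) = -0.296910 rad = -17.0117°.
Then Δλ = atan2(-0.080275, 0.917932) = -0.087230 rad, from sin θ sin δ cos φ₁ over cos δ − sin φ₁ sin φ₂.
Hence λ₂ = -159.4891° + -4.9979° = -164.4870°.

latitude -17.0117°, longitude -164.4870°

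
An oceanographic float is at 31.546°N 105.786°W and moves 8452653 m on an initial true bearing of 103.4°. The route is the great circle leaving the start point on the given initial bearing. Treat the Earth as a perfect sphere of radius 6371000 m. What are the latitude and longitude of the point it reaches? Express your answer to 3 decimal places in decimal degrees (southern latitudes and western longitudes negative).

The arc subtends δ = 8452653/6371000 = 1.326739 rad at the centre.
Start latitude φ₁ = 0.550582 rad; initial bearing θ = 1.804670 rad.
Destination latitude: φ₂ = arcsin( sin φ₁ cos δ + cos φ₁ sin δ cos θ ) = arcsin(-0.065225) = -3.740°.
Then Δλ = atan2(0.804452, 0.275766) = 1.240550 rad, from sin θ sin δ cos φ₁ over cos δ − sin φ₁ sin φ₂.
λ₂ = λ₁ + Δλ = -34.708°.

latitude -3.740°, longitude -34.708°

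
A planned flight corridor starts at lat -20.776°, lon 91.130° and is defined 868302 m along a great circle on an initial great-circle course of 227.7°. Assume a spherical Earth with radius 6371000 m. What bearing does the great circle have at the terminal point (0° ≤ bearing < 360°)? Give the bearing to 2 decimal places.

final bearing 230.25°

The arc subtends δ = 868302/6371000 = 0.136290 rad at the centre.
Converting: φ₁ = -0.362610 rad, θ = 3.974115 rad.
Applying the spherical law of cosines for sides, sin φ₂ = sin φ₁ cos δ + cos φ₁ sin δ cos θ = -0.436921, so φ₂ = -25.908°.
For the longitude increment, Δλ = atan2( sin θ sin δ cos φ₁, cos δ − sin φ₁ sin φ₂ ) = atan2(-0.093958, 0.835744) = -6.414°.
λ₂ = λ₁ + Δλ = 84.716°.
The forward bearing on arrival equals the back-azimuth from the destination plus 180°.
Back-azimuth from P₂ (-25.91°, 84.72°) to P₁ (-20.78°, 91.13°), with Δλ' = λ₁ − λ₂ = 6.41°: atan2( sin Δλ' cos φ₁ , cos φ₂ sin φ₁ − sin φ₂ cos φ₁ cos Δλ' ) = 50.25°.
Final bearing = (50.25° + 180°) mod 360° = 230.25°.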